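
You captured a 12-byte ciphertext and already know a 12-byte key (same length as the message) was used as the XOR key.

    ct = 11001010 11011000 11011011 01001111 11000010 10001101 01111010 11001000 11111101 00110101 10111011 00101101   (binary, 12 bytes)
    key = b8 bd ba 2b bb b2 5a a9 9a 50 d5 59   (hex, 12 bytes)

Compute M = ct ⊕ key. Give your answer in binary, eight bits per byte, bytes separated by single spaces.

XOR is its own inverse, so applying the key byte-wise gives the result directly.
byte 0: ca ^ b8 = 72
byte 1: d8 ^ bd = 65
byte 2: db ^ ba = 61
byte 3: 4f ^ 2b = 64
byte 4: c2 ^ bb = 79
byte 5: 8d ^ b2 = 3f
byte 6: 7a ^ 5a = 20
byte 7: c8 ^ a9 = 61
byte 8: fd ^ 9a = 67
byte 9: 35 ^ 50 = 65
byte 10: bb ^ d5 = 6e
byte 11: 2d ^ 59 = 74

01110010 01100101 01100001 01100100 01111001 00111111 00100000 01100001 01100111 01100101 01101110 01110100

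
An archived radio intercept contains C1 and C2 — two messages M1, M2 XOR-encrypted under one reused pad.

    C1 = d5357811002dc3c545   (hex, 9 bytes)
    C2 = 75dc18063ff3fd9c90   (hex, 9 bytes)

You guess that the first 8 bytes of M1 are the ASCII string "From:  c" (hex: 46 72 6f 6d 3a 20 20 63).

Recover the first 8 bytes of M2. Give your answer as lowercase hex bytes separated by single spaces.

e6 9b 0f 7a 05 fe 1e 3a

First, C1 ⊕ C2 = (M1 ⊕ K) ⊕ (M2 ⊕ K) = M1 ⊕ M2, so the key drops out. Then M2 = (M1 ⊕ M2) ⊕ M1 over the first 8 bytes.
byte 0: (d5 xor 75) xor 46 = a0 xor 46 = e6
byte 1: (35 xor dc) xor 72 = e9 xor 72 = 9b
byte 2: (78 xor 18) xor 6f = 60 xor 6f = 0f
byte 3: (11 xor 06) xor 6d = 17 xor 6d = 7a
byte 4: (00 xor 3f) xor 3a = 3f xor 3a = 05
byte 5: (2d xor f3) xor 20 = de xor 20 = fe
byte 6: (c3 xor fd) xor 20 = 3e xor 20 = 1e
byte 7: (c5 xor 9c) xor 63 = 59 xor 63 = 3a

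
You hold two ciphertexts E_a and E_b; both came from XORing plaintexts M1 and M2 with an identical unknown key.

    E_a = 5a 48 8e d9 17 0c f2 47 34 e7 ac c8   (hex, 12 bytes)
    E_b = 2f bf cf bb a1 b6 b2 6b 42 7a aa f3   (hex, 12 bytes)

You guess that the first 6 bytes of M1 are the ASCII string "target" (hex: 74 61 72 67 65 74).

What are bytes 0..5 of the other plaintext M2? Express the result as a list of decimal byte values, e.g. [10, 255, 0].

[1, 150, 51, 5, 211, 206]

First, E_a ⊕ E_b = (M1 ⊕ K) ⊕ (M2 ⊕ K) = M1 ⊕ M2, so the key drops out. Then M2 = (M1 ⊕ M2) ⊕ M1 over the first 6 bytes.
byte 0: (5a xor 2f) xor 74 = 75 xor 74 = 01
byte 1: (48 xor bf) xor 61 = f7 xor 61 = 96
byte 2: (8e xor cf) xor 72 = 41 xor 72 = 33
byte 3: (d9 xor bb) xor 67 = 62 xor 67 = 05
byte 4: (17 xor a1) xor 65 = b6 xor 65 = d3
byte 5: (0c xor b6) xor 74 = ba xor 74 = ce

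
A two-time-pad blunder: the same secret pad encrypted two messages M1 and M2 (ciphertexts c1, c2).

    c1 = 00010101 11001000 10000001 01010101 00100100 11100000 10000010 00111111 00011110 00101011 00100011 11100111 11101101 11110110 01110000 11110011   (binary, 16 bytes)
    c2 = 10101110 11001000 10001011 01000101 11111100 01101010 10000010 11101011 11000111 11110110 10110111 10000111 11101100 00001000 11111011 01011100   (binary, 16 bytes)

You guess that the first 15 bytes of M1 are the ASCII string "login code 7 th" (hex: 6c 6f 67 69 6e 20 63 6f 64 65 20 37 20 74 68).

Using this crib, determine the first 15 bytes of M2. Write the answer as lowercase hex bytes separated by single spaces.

First, c1 ⊕ c2 = (M1 ⊕ K) ⊕ (M2 ⊕ K) = M1 ⊕ M2, so the key drops out. Then M2 = (M1 ⊕ M2) ⊕ M1 over the first 15 bytes.
byte 0: (15 ^ ae) ^ 6c = bb ^ 6c = d7
byte 1: (c8 ^ c8) ^ 6f = 00 ^ 6f = 6f
byte 2: (81 ^ 8b) ^ 67 = 0a ^ 67 = 6d
byte 3: (55 ^ 45) ^ 69 = 10 ^ 69 = 79
byte 4: (24 ^ fc) ^ 6e = d8 ^ 6e = b6
byte 5: (e0 ^ 6a) ^ 20 = 8a ^ 20 = aa
byte 6: (82 ^ 82) ^ 63 = 00 ^ 63 = 63
byte 7: (3f ^ eb) ^ 6f = d4 ^ 6f = bb
byte 8: (1e ^ c7) ^ 64 = d9 ^ 64 = bd
byte 9: (2b ^ f6) ^ 65 = dd ^ 65 = b8
byte 10: (23 ^ b7) ^ 20 = 94 ^ 20 = b4
byte 11: (e7 ^ 87) ^ 37 = 60 ^ 37 = 57
byte 12: (ed ^ ec) ^ 20 = 01 ^ 20 = 21
byte 13: (f6 ^ 08) ^ 74 = fe ^ 74 = 8a
byte 14: (70 ^ fb) ^ 68 = 8b ^ 68 = e3

d7 6f 6d 79 b6 aa 63 bb bd b8 b4 57 21 8a e3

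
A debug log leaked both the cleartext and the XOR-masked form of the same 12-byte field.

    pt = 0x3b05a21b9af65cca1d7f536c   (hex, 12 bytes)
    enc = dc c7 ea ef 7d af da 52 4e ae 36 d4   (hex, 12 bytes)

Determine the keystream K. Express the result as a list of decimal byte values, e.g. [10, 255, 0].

Since enc = pt ⊕ K, XORing both sides with pt gives K = pt ⊕ enc.
 59 XOR 220 = 231
  5 XOR 199 = 194
162 XOR 234 =  72
 27 XOR 239 = 244
154 XOR 125 = 231
246 XOR 175 =  89
 92 XOR 218 = 134
202 XOR  82 = 152
 29 XOR  78 =  83
127 XOR 174 = 209
 83 XOR  54 = 101
108 XOR 212 = 184

[231, 194, 72, 244, 231, 89, 134, 152, 83, 209, 101, 184]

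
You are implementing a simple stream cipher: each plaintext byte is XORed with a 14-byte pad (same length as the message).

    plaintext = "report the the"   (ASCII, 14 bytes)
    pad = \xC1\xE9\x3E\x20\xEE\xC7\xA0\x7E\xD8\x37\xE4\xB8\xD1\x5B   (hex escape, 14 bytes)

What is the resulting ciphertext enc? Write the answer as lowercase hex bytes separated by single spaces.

XOR is its own inverse, so applying the key byte-wise gives the result directly.
byte 0: 114 XOR 193 = 179
byte 1: 101 XOR 233 = 140
byte 2: 112 XOR  62 =  78
byte 3: 111 XOR  32 =  79
byte 4: 114 XOR 238 = 156
byte 5: 116 XOR 199 = 179
byte 6:  32 XOR 160 = 128
byte 7: 116 XOR 126 =  10
byte 8: 104 XOR 216 = 176
byte 9: 101 XOR  55 =  82
byte 10:  32 XOR 228 = 196
byte 11: 116 XOR 184 = 204
byte 12: 104 XOR 209 = 185
byte 13: 101 XOR  91 =  62

b3 8c 4e 4f 9c b3 80 0a b0 52 c4 cc b9 3e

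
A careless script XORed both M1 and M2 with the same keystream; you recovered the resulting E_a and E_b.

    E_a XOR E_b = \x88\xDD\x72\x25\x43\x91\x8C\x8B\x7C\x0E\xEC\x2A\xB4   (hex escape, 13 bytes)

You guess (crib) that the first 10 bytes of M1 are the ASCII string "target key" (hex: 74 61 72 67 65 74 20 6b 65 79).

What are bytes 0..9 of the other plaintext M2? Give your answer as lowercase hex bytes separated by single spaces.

fc bc 00 42 26 e5 ac e0 19 77

Since E_a ⊕ E_b = M1 ⊕ M2, XORing with the guessed M1 bytes yields the corresponding M2 bytes: M2 = (E_a ⊕ E_b) ⊕ M1.
88 xor 74 = fc
dd xor 61 = bc
72 xor 72 = 00
25 xor 67 = 42
43 xor 65 = 26
91 xor 74 = e5
8c xor 20 = ac
8b xor 6b = e0
7c xor 65 = 19
0e xor 79 = 77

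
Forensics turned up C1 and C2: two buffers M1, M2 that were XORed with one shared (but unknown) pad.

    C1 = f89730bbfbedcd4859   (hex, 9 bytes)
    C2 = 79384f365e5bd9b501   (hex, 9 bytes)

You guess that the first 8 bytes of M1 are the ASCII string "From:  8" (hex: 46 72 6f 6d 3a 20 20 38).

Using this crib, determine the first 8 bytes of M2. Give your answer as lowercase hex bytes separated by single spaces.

c7 dd 10 e0 9f 96 34 c5

First, C1 ⊕ C2 = (M1 ⊕ K) ⊕ (M2 ⊕ K) = M1 ⊕ M2, so the key drops out. Then M2 = (M1 ⊕ M2) ⊕ M1 over the first 8 bytes.
byte 0: (f8 xor 79) xor 46 = 81 xor 46 = c7
byte 1: (97 xor 38) xor 72 = af xor 72 = dd
byte 2: (30 xor 4f) xor 6f = 7f xor 6f = 10
byte 3: (bb xor 36) xor 6d = 8d xor 6d = e0
byte 4: (fb xor 5e) xor 3a = a5 xor 3a = 9f
byte 5: (ed xor 5b) xor 20 = b6 xor 20 = 96
byte 6: (cd xor d9) xor 20 = 14 xor 20 = 34
byte 7: (48 xor b5) xor 38 = fd xor 38 = c5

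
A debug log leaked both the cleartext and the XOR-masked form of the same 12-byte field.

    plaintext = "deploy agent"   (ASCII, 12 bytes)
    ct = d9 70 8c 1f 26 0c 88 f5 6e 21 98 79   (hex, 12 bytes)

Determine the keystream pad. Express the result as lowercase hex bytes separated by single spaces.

bd 15 fc 73 49 75 a8 94 09 44 f6 0d

Since ct = plaintext ⊕ pad, XORing both sides with plaintext gives pad = plaintext ⊕ ct.
byte 0: 64 ⊕ d9 = bd
byte 1: 65 ⊕ 70 = 15
byte 2: 70 ⊕ 8c = fc
byte 3: 6c ⊕ 1f = 73
byte 4: 6f ⊕ 26 = 49
byte 5: 79 ⊕ 0c = 75
byte 6: 20 ⊕ 88 = a8
byte 7: 61 ⊕ f5 = 94
byte 8: 67 ⊕ 6e = 09
byte 9: 65 ⊕ 21 = 44
byte 10: 6e ⊕ 98 = f6
byte 11: 74 ⊕ 79 = 0d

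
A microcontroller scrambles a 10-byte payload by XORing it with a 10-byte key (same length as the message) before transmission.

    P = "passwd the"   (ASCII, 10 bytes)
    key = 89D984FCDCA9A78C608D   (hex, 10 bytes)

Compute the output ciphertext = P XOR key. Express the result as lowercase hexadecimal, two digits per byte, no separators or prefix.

byte 0: 112 xor 137 = 249
byte 1:  97 xor 217 = 184
byte 2: 115 xor 132 = 247
byte 3: 115 xor 252 = 143
byte 4: 119 xor 220 = 171
byte 5: 100 xor 169 = 205
byte 6:  32 xor 167 = 135
byte 7: 116 xor 140 = 248
byte 8: 104 xor  96 =   8
byte 9: 101 xor 141 = 232

f9b8f78fabcd87f808e8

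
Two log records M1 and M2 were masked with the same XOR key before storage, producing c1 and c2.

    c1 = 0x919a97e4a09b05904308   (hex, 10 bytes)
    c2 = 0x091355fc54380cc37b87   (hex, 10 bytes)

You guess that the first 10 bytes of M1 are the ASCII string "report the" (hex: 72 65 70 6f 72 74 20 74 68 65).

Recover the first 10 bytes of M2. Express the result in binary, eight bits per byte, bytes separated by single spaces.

11101010 11101100 10110010 01110111 10000110 11010111 00101001 00100111 01010000 11101010

First, c1 ⊕ c2 = (M1 ⊕ K) ⊕ (M2 ⊕ K) = M1 ⊕ M2, so the key drops out. Then M2 = (M1 ⊕ M2) ⊕ M1 over the first 10 bytes.
byte 0: (91 xor 09) xor 72 = 98 xor 72 = ea
byte 1: (9a xor 13) xor 65 = 89 xor 65 = ec
byte 2: (97 xor 55) xor 70 = c2 xor 70 = b2
byte 3: (e4 xor fc) xor 6f = 18 xor 6f = 77
byte 4: (a0 xor 54) xor 72 = f4 xor 72 = 86
byte 5: (9b xor 38) xor 74 = a3 xor 74 = d7
byte 6: (05 xor 0c) xor 20 = 09 xor 20 = 29
byte 7: (90 xor c3) xor 74 = 53 xor 74 = 27
byte 8: (43 xor 7b) xor 68 = 38 xor 68 = 50
byte 9: (08 xor 87) xor 65 = 8f xor 65 = ea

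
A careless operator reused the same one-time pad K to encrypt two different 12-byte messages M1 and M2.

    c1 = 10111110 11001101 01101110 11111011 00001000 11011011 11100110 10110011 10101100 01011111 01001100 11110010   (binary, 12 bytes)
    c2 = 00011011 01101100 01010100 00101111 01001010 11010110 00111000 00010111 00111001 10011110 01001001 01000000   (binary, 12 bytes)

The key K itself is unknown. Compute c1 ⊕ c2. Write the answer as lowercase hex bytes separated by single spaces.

a5 a1 3a d4 42 0d de a4 95 c1 05 b2

c1 ⊕ c2 = (M1 ⊕ K) ⊕ (M2 ⊕ K) = M1 ⊕ M2 — the shared key cancels under XOR.
190 xor  27 = 165
205 xor 108 = 161
110 xor  84 =  58
251 xor  47 = 212
  8 xor  74 =  66
219 xor 214 =  13
230 xor  56 = 222
179 xor  23 = 164
172 xor  57 = 149
 95 xor 158 = 193
 76 xor  73 =   5
242 xor  64 = 178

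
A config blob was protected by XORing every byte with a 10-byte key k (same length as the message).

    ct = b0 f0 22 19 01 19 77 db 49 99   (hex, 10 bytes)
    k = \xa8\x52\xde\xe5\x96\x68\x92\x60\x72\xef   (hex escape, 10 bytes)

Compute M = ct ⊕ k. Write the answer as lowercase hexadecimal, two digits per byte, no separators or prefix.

XOR is its own inverse, so applying the key byte-wise gives the result directly.
byte 0: 10110000 XOR 10101000 = 00011000
byte 1: 11110000 XOR 01010010 = 10100010
byte 2: 00100010 XOR 11011110 = 11111100
byte 3: 00011001 XOR 11100101 = 11111100
byte 4: 00000001 XOR 10010110 = 10010111
byte 5: 00011001 XOR 01101000 = 01110001
byte 6: 01110111 XOR 10010010 = 11100101
byte 7: 11011011 XOR 01100000 = 10111011
byte 8: 01001001 XOR 01110010 = 00111011
byte 9: 10011001 XOR 11101111 = 01110110

18a2fcfc9771e5bb3b76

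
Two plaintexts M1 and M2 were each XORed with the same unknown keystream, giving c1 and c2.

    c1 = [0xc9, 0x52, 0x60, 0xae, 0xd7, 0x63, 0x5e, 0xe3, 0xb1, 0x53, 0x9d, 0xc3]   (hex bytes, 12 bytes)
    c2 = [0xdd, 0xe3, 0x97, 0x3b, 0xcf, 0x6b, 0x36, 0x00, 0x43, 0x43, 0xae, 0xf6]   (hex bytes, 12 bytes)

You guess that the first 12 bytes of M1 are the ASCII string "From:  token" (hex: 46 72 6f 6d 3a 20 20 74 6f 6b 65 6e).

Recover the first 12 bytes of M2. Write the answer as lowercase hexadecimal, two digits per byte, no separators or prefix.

52c398f8222848979d7b565b

First, c1 ⊕ c2 = (M1 ⊕ K) ⊕ (M2 ⊕ K) = M1 ⊕ M2, so the key drops out. Then M2 = (M1 ⊕ M2) ⊕ M1 over the first 12 bytes.
byte 0: (c9 ^ dd) ^ 46 = 14 ^ 46 = 52
byte 1: (52 ^ e3) ^ 72 = b1 ^ 72 = c3
byte 2: (60 ^ 97) ^ 6f = f7 ^ 6f = 98
byte 3: (ae ^ 3b) ^ 6d = 95 ^ 6d = f8
byte 4: (d7 ^ cf) ^ 3a = 18 ^ 3a = 22
byte 5: (63 ^ 6b) ^ 20 = 08 ^ 20 = 28
byte 6: (5e ^ 36) ^ 20 = 68 ^ 20 = 48
byte 7: (e3 ^ 00) ^ 74 = e3 ^ 74 = 97
byte 8: (b1 ^ 43) ^ 6f = f2 ^ 6f = 9d
byte 9: (53 ^ 43) ^ 6b = 10 ^ 6b = 7b
byte 10: (9d ^ ae) ^ 65 = 33 ^ 65 = 56
byte 11: (c3 ^ f6) ^ 6e = 35 ^ 6e = 5b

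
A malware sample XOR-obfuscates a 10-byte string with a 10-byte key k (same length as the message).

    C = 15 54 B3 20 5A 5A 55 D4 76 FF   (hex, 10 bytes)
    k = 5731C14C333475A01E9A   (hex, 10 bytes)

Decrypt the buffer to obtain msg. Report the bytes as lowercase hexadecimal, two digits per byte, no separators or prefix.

XOR is its own inverse, so applying the key byte-wise gives the result directly.
15 xor 57 = 42
54 xor 31 = 65
b3 xor c1 = 72
20 xor 4c = 6c
5a xor 33 = 69
5a xor 34 = 6e
55 xor 75 = 20
d4 xor a0 = 74
76 xor 1e = 68
ff xor 9a = 65

4265726c696e20746865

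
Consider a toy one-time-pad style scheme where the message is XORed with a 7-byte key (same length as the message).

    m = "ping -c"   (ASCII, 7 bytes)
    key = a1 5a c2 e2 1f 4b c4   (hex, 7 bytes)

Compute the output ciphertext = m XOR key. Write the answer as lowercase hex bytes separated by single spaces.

XOR is its own inverse, so applying the key byte-wise gives the result directly.
70 ⊕ a1 = d1
69 ⊕ 5a = 33
6e ⊕ c2 = ac
67 ⊕ e2 = 85
20 ⊕ 1f = 3f
2d ⊕ 4b = 66
63 ⊕ c4 = a7

d1 33 ac 85 3f 66 a7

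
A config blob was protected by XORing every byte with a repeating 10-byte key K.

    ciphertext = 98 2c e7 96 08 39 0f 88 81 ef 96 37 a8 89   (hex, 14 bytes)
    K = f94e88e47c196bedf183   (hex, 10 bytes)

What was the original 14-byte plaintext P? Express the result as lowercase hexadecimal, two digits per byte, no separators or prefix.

The 10-byte key repeats, so the effective keystream is f9 4e 88 e4 7c 19 6b ed f1 83 f9 4e 88 e4.
byte 0: 152 ⊕ 249 =  97
byte 1:  44 ⊕  78 =  98
byte 2: 231 ⊕ 136 = 111
byte 3: 150 ⊕ 228 = 114
byte 4:   8 ⊕ 124 = 116
byte 5:  57 ⊕  25 =  32
byte 6:  15 ⊕ 107 = 100
byte 7: 136 ⊕ 237 = 101
byte 8: 129 ⊕ 241 = 112
byte 9: 239 ⊕ 131 = 108
byte 10: 150 ⊕ 249 = 111
byte 11:  55 ⊕  78 = 121
byte 12: 168 ⊕ 136 =  32
byte 13: 137 ⊕ 228 = 109

61626f7274206465706c6f79206d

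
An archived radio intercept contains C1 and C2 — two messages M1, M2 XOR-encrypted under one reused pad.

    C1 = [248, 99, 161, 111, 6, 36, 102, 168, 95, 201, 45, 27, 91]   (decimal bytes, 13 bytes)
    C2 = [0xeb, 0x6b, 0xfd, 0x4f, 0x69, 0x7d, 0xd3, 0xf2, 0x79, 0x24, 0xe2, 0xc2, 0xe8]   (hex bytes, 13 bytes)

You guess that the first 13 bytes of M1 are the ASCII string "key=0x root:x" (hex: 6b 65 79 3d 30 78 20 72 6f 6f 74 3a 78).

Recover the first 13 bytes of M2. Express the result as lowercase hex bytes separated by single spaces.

78 6d 25 1d 5f 21 95 28 49 82 bb e3 cb

First, C1 ⊕ C2 = (M1 ⊕ K) ⊕ (M2 ⊕ K) = M1 ⊕ M2, so the key drops out. Then M2 = (M1 ⊕ M2) ⊕ M1 over the first 13 bytes.
byte 0: (f8 XOR eb) XOR 6b = 13 XOR 6b = 78
byte 1: (63 XOR 6b) XOR 65 = 08 XOR 65 = 6d
byte 2: (a1 XOR fd) XOR 79 = 5c XOR 79 = 25
byte 3: (6f XOR 4f) XOR 3d = 20 XOR 3d = 1d
byte 4: (06 XOR 69) XOR 30 = 6f XOR 30 = 5f
byte 5: (24 XOR 7d) XOR 78 = 59 XOR 78 = 21
byte 6: (66 XOR d3) XOR 20 = b5 XOR 20 = 95
byte 7: (a8 XOR f2) XOR 72 = 5a XOR 72 = 28
byte 8: (5f XOR 79) XOR 6f = 26 XOR 6f = 49
byte 9: (c9 XOR 24) XOR 6f = ed XOR 6f = 82
byte 10: (2d XOR e2) XOR 74 = cf XOR 74 = bb
byte 11: (1b XOR c2) XOR 3a = d9 XOR 3a = e3
byte 12: (5b XOR e8) XOR 78 = b3 XOR 78 = cb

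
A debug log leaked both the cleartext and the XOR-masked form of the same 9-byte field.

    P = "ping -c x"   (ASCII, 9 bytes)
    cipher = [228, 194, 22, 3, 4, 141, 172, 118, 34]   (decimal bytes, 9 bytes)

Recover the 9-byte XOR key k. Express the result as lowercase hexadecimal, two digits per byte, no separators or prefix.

94ab786424a0cf565a

Since cipher = P ⊕ k, XORing both sides with P gives k = P ⊕ cipher.
70 ⊕ e4 = 94
69 ⊕ c2 = ab
6e ⊕ 16 = 78
67 ⊕ 03 = 64
20 ⊕ 04 = 24
2d ⊕ 8d = a0
63 ⊕ ac = cf
20 ⊕ 76 = 56
78 ⊕ 22 = 5a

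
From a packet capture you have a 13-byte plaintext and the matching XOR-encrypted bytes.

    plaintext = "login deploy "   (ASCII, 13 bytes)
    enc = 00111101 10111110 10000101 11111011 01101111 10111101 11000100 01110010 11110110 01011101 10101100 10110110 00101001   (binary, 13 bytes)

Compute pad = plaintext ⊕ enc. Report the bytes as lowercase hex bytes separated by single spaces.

51 d1 e2 92 01 9d a0 17 86 31 c3 cf 09

Since enc = plaintext ⊕ pad, XORing both sides with plaintext gives pad = plaintext ⊕ enc.
108 xor  61 =  81
111 xor 190 = 209
103 xor 133 = 226
105 xor 251 = 146
110 xor 111 =   1
 32 xor 189 = 157
100 xor 196 = 160
101 xor 114 =  23
112 xor 246 = 134
108 xor  93 =  49
111 xor 172 = 195
121 xor 182 = 207
 32 xor  41 =   9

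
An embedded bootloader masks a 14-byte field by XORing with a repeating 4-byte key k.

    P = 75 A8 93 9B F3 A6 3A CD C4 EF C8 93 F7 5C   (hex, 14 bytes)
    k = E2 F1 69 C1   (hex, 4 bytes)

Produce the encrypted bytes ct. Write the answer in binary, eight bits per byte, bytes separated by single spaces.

The 4-byte key repeats, so the effective keystream is e2 f1 69 c1 e2 f1 69 c1 e2 f1 69 c1 e2 f1.
byte 0: 01110101 ^ 11100010 = 10010111
byte 1: 10101000 ^ 11110001 = 01011001
byte 2: 10010011 ^ 01101001 = 11111010
byte 3: 10011011 ^ 11000001 = 01011010
byte 4: 11110011 ^ 11100010 = 00010001
byte 5: 10100110 ^ 11110001 = 01010111
byte 6: 00111010 ^ 01101001 = 01010011
byte 7: 11001101 ^ 11000001 = 00001100
byte 8: 11000100 ^ 11100010 = 00100110
byte 9: 11101111 ^ 11110001 = 00011110
byte 10: 11001000 ^ 01101001 = 10100001
byte 11: 10010011 ^ 11000001 = 01010010
byte 12: 11110111 ^ 11100010 = 00010101
byte 13: 01011100 ^ 11110001 = 10101101

10010111 01011001 11111010 01011010 00010001 01010111 01010011 00001100 00100110 00011110 10100001 01010010 00010101 10101101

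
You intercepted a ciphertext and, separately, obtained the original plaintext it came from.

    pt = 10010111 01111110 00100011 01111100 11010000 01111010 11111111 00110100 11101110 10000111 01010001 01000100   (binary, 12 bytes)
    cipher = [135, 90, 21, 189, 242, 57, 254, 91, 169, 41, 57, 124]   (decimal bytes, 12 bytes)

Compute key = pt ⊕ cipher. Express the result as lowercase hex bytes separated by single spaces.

10 24 36 c1 22 43 01 6f 47 ae 68 38

Since cipher = pt ⊕ key, XORing both sides with pt gives key = pt ⊕ cipher.
97 ⊕ 87 = 10
7e ⊕ 5a = 24
23 ⊕ 15 = 36
7c ⊕ bd = c1
d0 ⊕ f2 = 22
7a ⊕ 39 = 43
ff ⊕ fe = 01
34 ⊕ 5b = 6f
ee ⊕ a9 = 47
87 ⊕ 29 = ae
51 ⊕ 39 = 68
44 ⊕ 7c = 38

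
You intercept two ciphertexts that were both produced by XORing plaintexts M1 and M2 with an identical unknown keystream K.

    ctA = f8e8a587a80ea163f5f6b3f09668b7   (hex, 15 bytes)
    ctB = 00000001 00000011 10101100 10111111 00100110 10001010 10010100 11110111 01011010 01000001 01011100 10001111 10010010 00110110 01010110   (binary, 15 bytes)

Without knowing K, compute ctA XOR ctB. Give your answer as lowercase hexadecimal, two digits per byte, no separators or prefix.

f9eb09388e843594afb7ef7f045ee1

ctA ⊕ ctB = (M1 ⊕ K) ⊕ (M2 ⊕ K) = M1 ⊕ M2 — the shared key cancels under XOR.
f8 XOR 01 = f9
e8 XOR 03 = eb
a5 XOR ac = 09
87 XOR bf = 38
a8 XOR 26 = 8e
0e XOR 8a = 84
a1 XOR 94 = 35
63 XOR f7 = 94
f5 XOR 5a = af
f6 XOR 41 = b7
b3 XOR 5c = ef
f0 XOR 8f = 7f
96 XOR 92 = 04
68 XOR 36 = 5e
b7 XOR 56 = e1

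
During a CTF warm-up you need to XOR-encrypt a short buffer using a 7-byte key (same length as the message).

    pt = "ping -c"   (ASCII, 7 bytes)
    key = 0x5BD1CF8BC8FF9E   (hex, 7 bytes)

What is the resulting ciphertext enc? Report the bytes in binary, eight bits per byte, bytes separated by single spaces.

00101011 10111000 10100001 11101100 11101000 11010010 11111101

112 ⊕  91 =  43
105 ⊕ 209 = 184
110 ⊕ 207 = 161
103 ⊕ 139 = 236
 32 ⊕ 200 = 232
 45 ⊕ 255 = 210
 99 ⊕ 158 = 253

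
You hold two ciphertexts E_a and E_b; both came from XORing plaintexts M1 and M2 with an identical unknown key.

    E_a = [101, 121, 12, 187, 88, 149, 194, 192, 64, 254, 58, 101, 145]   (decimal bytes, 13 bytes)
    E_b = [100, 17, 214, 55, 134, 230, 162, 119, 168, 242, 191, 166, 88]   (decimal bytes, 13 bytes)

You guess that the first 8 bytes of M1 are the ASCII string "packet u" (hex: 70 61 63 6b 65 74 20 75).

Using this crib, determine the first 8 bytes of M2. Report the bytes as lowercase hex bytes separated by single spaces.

71 09 b9 e7 bb 07 40 c2

First, E_a ⊕ E_b = (M1 ⊕ K) ⊕ (M2 ⊕ K) = M1 ⊕ M2, so the key drops out. Then M2 = (M1 ⊕ M2) ⊕ M1 over the first 8 bytes.
byte 0: (65 xor 64) xor 70 = 01 xor 70 = 71
byte 1: (79 xor 11) xor 61 = 68 xor 61 = 09
byte 2: (0c xor d6) xor 63 = da xor 63 = b9
byte 3: (bb xor 37) xor 6b = 8c xor 6b = e7
byte 4: (58 xor 86) xor 65 = de xor 65 = bb
byte 5: (95 xor e6) xor 74 = 73 xor 74 = 07
byte 6: (c2 xor a2) xor 20 = 60 xor 20 = 40
byte 7: (c0 xor 77) xor 75 = b7 xor 75 = c2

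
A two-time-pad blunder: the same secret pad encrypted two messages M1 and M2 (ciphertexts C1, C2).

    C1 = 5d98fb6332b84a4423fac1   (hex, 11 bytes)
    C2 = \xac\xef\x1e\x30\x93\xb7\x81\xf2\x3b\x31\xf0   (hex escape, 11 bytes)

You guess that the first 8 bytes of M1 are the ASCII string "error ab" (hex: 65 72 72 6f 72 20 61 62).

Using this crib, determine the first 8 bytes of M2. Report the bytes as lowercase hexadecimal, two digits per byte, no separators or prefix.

9405973cd32faad4

First, C1 ⊕ C2 = (M1 ⊕ K) ⊕ (M2 ⊕ K) = M1 ⊕ M2, so the key drops out. Then M2 = (M1 ⊕ M2) ⊕ M1 over the first 8 bytes.
byte 0: (5d ^ ac) ^ 65 = f1 ^ 65 = 94
byte 1: (98 ^ ef) ^ 72 = 77 ^ 72 = 05
byte 2: (fb ^ 1e) ^ 72 = e5 ^ 72 = 97
byte 3: (63 ^ 30) ^ 6f = 53 ^ 6f = 3c
byte 4: (32 ^ 93) ^ 72 = a1 ^ 72 = d3
byte 5: (b8 ^ b7) ^ 20 = 0f ^ 20 = 2f
byte 6: (4a ^ 81) ^ 61 = cb ^ 61 = aa
byte 7: (44 ^ f2) ^ 62 = b6 ^ 62 = d4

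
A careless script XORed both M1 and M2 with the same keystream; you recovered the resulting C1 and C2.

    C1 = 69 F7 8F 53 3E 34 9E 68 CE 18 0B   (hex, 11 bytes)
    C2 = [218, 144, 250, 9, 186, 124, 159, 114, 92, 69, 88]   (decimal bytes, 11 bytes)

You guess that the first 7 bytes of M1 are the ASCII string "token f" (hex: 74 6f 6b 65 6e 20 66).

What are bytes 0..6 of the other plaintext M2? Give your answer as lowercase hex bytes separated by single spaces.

c7 08 1e 3f ea 68 67

First, C1 ⊕ C2 = (M1 ⊕ K) ⊕ (M2 ⊕ K) = M1 ⊕ M2, so the key drops out. Then M2 = (M1 ⊕ M2) ⊕ M1 over the first 7 bytes.
byte 0: (69 ⊕ da) ⊕ 74 = b3 ⊕ 74 = c7
byte 1: (f7 ⊕ 90) ⊕ 6f = 67 ⊕ 6f = 08
byte 2: (8f ⊕ fa) ⊕ 6b = 75 ⊕ 6b = 1e
byte 3: (53 ⊕ 09) ⊕ 65 = 5a ⊕ 65 = 3f
byte 4: (3e ⊕ ba) ⊕ 6e = 84 ⊕ 6e = ea
byte 5: (34 ⊕ 7c) ⊕ 20 = 48 ⊕ 20 = 68
byte 6: (9e ⊕ 9f) ⊕ 66 = 01 ⊕ 66 = 67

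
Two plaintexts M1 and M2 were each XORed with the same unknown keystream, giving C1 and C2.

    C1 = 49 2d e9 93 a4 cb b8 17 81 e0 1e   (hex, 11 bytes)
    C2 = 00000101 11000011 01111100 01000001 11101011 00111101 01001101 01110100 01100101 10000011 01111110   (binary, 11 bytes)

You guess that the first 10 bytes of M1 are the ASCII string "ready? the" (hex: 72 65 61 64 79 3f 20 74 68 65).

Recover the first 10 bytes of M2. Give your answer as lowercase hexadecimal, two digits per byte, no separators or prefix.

3e8bf4b636c9d5178c06

First, C1 ⊕ C2 = (M1 ⊕ K) ⊕ (M2 ⊕ K) = M1 ⊕ M2, so the key drops out. Then M2 = (M1 ⊕ M2) ⊕ M1 over the first 10 bytes.
byte 0: (49 ^ 05) ^ 72 = 4c ^ 72 = 3e
byte 1: (2d ^ c3) ^ 65 = ee ^ 65 = 8b
byte 2: (e9 ^ 7c) ^ 61 = 95 ^ 61 = f4
byte 3: (93 ^ 41) ^ 64 = d2 ^ 64 = b6
byte 4: (a4 ^ eb) ^ 79 = 4f ^ 79 = 36
byte 5: (cb ^ 3d) ^ 3f = f6 ^ 3f = c9
byte 6: (b8 ^ 4d) ^ 20 = f5 ^ 20 = d5
byte 7: (17 ^ 74) ^ 74 = 63 ^ 74 = 17
byte 8: (81 ^ 65) ^ 68 = e4 ^ 68 = 8c
byte 9: (e0 ^ 83) ^ 65 = 63 ^ 65 = 06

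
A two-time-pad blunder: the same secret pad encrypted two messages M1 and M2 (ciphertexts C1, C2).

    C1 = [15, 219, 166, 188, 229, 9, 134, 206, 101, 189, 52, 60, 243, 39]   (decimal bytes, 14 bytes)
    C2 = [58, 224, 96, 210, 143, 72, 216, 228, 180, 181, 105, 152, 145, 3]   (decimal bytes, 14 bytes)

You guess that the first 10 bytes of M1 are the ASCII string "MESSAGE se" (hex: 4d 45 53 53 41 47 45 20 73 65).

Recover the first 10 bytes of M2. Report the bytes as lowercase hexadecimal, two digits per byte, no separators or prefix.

First, C1 ⊕ C2 = (M1 ⊕ K) ⊕ (M2 ⊕ K) = M1 ⊕ M2, so the key drops out. Then M2 = (M1 ⊕ M2) ⊕ M1 over the first 10 bytes.
byte 0: (0f xor 3a) xor 4d = 35 xor 4d = 78
byte 1: (db xor e0) xor 45 = 3b xor 45 = 7e
byte 2: (a6 xor 60) xor 53 = c6 xor 53 = 95
byte 3: (bc xor d2) xor 53 = 6e xor 53 = 3d
byte 4: (e5 xor 8f) xor 41 = 6a xor 41 = 2b
byte 5: (09 xor 48) xor 47 = 41 xor 47 = 06
byte 6: (86 xor d8) xor 45 = 5e xor 45 = 1b
byte 7: (ce xor e4) xor 20 = 2a xor 20 = 0a
byte 8: (65 xor b4) xor 73 = d1 xor 73 = a2
byte 9: (bd xor b5) xor 65 = 08 xor 65 = 6d

787e953d2b061b0aa26d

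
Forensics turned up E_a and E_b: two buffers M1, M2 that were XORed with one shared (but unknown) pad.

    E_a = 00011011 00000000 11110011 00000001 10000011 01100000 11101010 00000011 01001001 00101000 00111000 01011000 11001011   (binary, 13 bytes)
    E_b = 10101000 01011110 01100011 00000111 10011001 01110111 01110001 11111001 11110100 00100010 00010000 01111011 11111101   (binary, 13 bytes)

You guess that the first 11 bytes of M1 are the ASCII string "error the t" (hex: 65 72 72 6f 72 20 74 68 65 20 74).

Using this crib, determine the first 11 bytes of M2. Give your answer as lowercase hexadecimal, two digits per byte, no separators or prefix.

First, E_a ⊕ E_b = (M1 ⊕ K) ⊕ (M2 ⊕ K) = M1 ⊕ M2, so the key drops out. Then M2 = (M1 ⊕ M2) ⊕ M1 over the first 11 bytes.
byte 0: (1b ^ a8) ^ 65 = b3 ^ 65 = d6
byte 1: (00 ^ 5e) ^ 72 = 5e ^ 72 = 2c
byte 2: (f3 ^ 63) ^ 72 = 90 ^ 72 = e2
byte 3: (01 ^ 07) ^ 6f = 06 ^ 6f = 69
byte 4: (83 ^ 99) ^ 72 = 1a ^ 72 = 68
byte 5: (60 ^ 77) ^ 20 = 17 ^ 20 = 37
byte 6: (ea ^ 71) ^ 74 = 9b ^ 74 = ef
byte 7: (03 ^ f9) ^ 68 = fa ^ 68 = 92
byte 8: (49 ^ f4) ^ 65 = bd ^ 65 = d8
byte 9: (28 ^ 22) ^ 20 = 0a ^ 20 = 2a
byte 10: (38 ^ 10) ^ 74 = 28 ^ 74 = 5c

d62ce2696837ef92d82a5c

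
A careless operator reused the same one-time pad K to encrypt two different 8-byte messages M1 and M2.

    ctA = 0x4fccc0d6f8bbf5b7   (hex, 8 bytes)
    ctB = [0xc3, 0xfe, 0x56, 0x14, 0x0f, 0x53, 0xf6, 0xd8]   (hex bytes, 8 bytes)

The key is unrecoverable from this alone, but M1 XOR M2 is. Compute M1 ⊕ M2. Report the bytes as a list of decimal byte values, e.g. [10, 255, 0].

[140, 50, 150, 194, 247, 232, 3, 111]

ctA ⊕ ctB = (M1 ⊕ K) ⊕ (M2 ⊕ K) = M1 ⊕ M2 — the shared key cancels under XOR.
4f XOR c3 = 8c
cc XOR fe = 32
c0 XOR 56 = 96
d6 XOR 14 = c2
f8 XOR 0f = f7
bb XOR 53 = e8
f5 XOR f6 = 03
b7 XOR d8 = 6f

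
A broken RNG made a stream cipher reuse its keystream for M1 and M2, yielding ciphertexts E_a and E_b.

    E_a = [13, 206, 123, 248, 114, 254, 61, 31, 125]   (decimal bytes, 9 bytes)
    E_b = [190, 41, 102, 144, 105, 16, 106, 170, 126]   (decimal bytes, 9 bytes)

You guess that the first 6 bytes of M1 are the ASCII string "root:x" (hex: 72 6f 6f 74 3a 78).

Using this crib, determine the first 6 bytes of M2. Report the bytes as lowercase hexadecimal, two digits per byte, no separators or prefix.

First, E_a ⊕ E_b = (M1 ⊕ K) ⊕ (M2 ⊕ K) = M1 ⊕ M2, so the key drops out. Then M2 = (M1 ⊕ M2) ⊕ M1 over the first 6 bytes.
byte 0: (0d xor be) xor 72 = b3 xor 72 = c1
byte 1: (ce xor 29) xor 6f = e7 xor 6f = 88
byte 2: (7b xor 66) xor 6f = 1d xor 6f = 72
byte 3: (f8 xor 90) xor 74 = 68 xor 74 = 1c
byte 4: (72 xor 69) xor 3a = 1b xor 3a = 21
byte 5: (fe xor 10) xor 78 = ee xor 78 = 96

c188721c2196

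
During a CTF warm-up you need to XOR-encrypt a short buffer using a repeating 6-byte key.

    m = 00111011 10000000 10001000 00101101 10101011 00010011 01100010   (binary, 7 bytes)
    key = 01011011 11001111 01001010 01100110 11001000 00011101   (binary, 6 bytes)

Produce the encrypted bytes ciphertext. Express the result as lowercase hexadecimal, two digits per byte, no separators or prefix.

604fc24b630e39

The 6-byte key repeats, so the effective keystream is 5b cf 4a 66 c8 1d 5b.
byte 0: 3b ^ 5b = 60
byte 1: 80 ^ cf = 4f
byte 2: 88 ^ 4a = c2
byte 3: 2d ^ 66 = 4b
byte 4: ab ^ c8 = 63
byte 5: 13 ^ 1d = 0e
byte 6: 62 ^ 5b = 39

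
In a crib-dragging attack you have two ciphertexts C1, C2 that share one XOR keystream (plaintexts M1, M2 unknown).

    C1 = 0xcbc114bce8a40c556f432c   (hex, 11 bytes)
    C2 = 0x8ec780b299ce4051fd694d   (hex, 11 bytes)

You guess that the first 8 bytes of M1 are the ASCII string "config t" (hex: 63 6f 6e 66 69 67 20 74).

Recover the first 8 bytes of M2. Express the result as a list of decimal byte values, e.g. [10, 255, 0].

First, C1 ⊕ C2 = (M1 ⊕ K) ⊕ (M2 ⊕ K) = M1 ⊕ M2, so the key drops out. Then M2 = (M1 ⊕ M2) ⊕ M1 over the first 8 bytes.
byte 0: (cb ^ 8e) ^ 63 = 45 ^ 63 = 26
byte 1: (c1 ^ c7) ^ 6f = 06 ^ 6f = 69
byte 2: (14 ^ 80) ^ 6e = 94 ^ 6e = fa
byte 3: (bc ^ b2) ^ 66 = 0e ^ 66 = 68
byte 4: (e8 ^ 99) ^ 69 = 71 ^ 69 = 18
byte 5: (a4 ^ ce) ^ 67 = 6a ^ 67 = 0d
byte 6: (0c ^ 40) ^ 20 = 4c ^ 20 = 6c
byte 7: (55 ^ 51) ^ 74 = 04 ^ 74 = 70

[38, 105, 250, 104, 24, 13, 108, 112]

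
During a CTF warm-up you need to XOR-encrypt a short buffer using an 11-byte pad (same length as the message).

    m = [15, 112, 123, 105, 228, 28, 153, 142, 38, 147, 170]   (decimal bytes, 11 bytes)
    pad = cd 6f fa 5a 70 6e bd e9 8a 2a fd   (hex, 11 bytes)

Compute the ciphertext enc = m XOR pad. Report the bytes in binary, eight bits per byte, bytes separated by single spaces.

0f ⊕ cd = c2
70 ⊕ 6f = 1f
7b ⊕ fa = 81
69 ⊕ 5a = 33
e4 ⊕ 70 = 94
1c ⊕ 6e = 72
99 ⊕ bd = 24
8e ⊕ e9 = 67
26 ⊕ 8a = ac
93 ⊕ 2a = b9
aa ⊕ fd = 57

11000010 00011111 10000001 00110011 10010100 01110010 00100100 01100111 10101100 10111001 01010111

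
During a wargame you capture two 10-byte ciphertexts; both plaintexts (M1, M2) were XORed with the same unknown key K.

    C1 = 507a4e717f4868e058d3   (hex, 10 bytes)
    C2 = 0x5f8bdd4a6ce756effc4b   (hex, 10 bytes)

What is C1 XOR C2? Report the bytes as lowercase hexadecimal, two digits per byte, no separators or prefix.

C1 ⊕ C2 = (M1 ⊕ K) ⊕ (M2 ⊕ K) = M1 ⊕ M2 — the shared key cancels under XOR.
50 XOR 5f = 0f
7a XOR 8b = f1
4e XOR dd = 93
71 XOR 4a = 3b
7f XOR 6c = 13
48 XOR e7 = af
68 XOR 56 = 3e
e0 XOR ef = 0f
58 XOR fc = a4
d3 XOR 4b = 98

0ff1933b13af3e0fa498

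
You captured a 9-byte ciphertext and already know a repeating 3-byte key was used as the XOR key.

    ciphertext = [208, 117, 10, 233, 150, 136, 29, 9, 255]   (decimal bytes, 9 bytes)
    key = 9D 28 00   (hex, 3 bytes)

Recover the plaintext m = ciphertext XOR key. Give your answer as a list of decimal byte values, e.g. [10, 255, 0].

[77, 93, 10, 116, 190, 136, 128, 33, 255]

The 3-byte key repeats, so the effective keystream is 9d 28 00 9d 28 00 9d 28 00.
byte 0: 11010000 xor 10011101 = 01001101
byte 1: 01110101 xor 00101000 = 01011101
byte 2: 00001010 xor 00000000 = 00001010
byte 3: 11101001 xor 10011101 = 01110100
byte 4: 10010110 xor 00101000 = 10111110
byte 5: 10001000 xor 00000000 = 10001000
byte 6: 00011101 xor 10011101 = 10000000
byte 7: 00001001 xor 00101000 = 00100001
byte 8: 11111111 xor 00000000 = 11111111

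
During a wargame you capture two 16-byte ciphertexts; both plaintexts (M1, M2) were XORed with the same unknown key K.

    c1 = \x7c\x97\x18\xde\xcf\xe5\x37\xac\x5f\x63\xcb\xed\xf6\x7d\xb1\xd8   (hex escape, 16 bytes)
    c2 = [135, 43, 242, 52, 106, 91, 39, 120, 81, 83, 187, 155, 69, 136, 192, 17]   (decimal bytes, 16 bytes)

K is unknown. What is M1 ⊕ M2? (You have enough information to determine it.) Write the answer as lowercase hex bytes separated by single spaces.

c1 ⊕ c2 = (M1 ⊕ K) ⊕ (M2 ⊕ K) = M1 ⊕ M2 — the shared key cancels under XOR.
124 xor 135 = 251
151 xor  43 = 188
 24 xor 242 = 234
222 xor  52 = 234
207 xor 106 = 165
229 xor  91 = 190
 55 xor  39 =  16
172 xor 120 = 212
 95 xor  81 =  14
 99 xor  83 =  48
203 xor 187 = 112
237 xor 155 = 118
246 xor  69 = 179
125 xor 136 = 245
177 xor 192 = 113
216 xor  17 = 201

fb bc ea ea a5 be 10 d4 0e 30 70 76 b3 f5 71 c9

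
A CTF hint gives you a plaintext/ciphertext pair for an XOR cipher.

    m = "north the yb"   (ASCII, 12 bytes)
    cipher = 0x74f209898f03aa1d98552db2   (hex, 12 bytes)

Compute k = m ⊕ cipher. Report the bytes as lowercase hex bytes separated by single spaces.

Since cipher = m ⊕ k, XORing both sides with m gives k = m ⊕ cipher.
byte 0: 6e xor 74 = 1a
byte 1: 6f xor f2 = 9d
byte 2: 72 xor 09 = 7b
byte 3: 74 xor 89 = fd
byte 4: 68 xor 8f = e7
byte 5: 20 xor 03 = 23
byte 6: 74 xor aa = de
byte 7: 68 xor 1d = 75
byte 8: 65 xor 98 = fd
byte 9: 20 xor 55 = 75
byte 10: 79 xor 2d = 54
byte 11: 62 xor b2 = d0

1a 9d 7b fd e7 23 de 75 fd 75 54 d0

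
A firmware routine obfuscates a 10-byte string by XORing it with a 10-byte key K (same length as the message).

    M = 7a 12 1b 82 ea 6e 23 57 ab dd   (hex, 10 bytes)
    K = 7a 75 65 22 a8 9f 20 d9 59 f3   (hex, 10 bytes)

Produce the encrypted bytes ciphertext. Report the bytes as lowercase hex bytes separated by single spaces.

XOR is its own inverse, so applying the key byte-wise gives the result directly.
byte 0: 7a ⊕ 7a = 00
byte 1: 12 ⊕ 75 = 67
byte 2: 1b ⊕ 65 = 7e
byte 3: 82 ⊕ 22 = a0
byte 4: ea ⊕ a8 = 42
byte 5: 6e ⊕ 9f = f1
byte 6: 23 ⊕ 20 = 03
byte 7: 57 ⊕ d9 = 8e
byte 8: ab ⊕ 59 = f2
byte 9: dd ⊕ f3 = 2e

00 67 7e a0 42 f1 03 8e f2 2e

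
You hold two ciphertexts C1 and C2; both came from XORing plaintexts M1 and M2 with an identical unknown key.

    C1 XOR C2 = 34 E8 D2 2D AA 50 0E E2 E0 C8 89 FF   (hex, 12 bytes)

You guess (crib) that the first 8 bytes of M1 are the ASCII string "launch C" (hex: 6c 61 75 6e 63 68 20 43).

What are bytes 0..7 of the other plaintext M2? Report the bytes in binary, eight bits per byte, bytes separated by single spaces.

01011000 10001001 10100111 01000011 11001001 00111000 00101110 10100001

Since C1 ⊕ C2 = M1 ⊕ M2, XORing with the guessed M1 bytes yields the corresponding M2 bytes: M2 = (C1 ⊕ C2) ⊕ M1.
byte 0: 00110100 XOR 01101100 = 01011000
byte 1: 11101000 XOR 01100001 = 10001001
byte 2: 11010010 XOR 01110101 = 10100111
byte 3: 00101101 XOR 01101110 = 01000011
byte 4: 10101010 XOR 01100011 = 11001001
byte 5: 01010000 XOR 01101000 = 00111000
byte 6: 00001110 XOR 00100000 = 00101110
byte 7: 11100010 XOR 01000011 = 10100001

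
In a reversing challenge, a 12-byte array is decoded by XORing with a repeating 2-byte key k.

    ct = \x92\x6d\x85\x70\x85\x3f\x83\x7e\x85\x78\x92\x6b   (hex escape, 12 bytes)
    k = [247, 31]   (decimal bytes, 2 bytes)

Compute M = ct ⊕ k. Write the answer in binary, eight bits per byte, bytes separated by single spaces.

The 2-byte key repeats, so the effective keystream is f7 1f f7 1f f7 1f f7 1f f7 1f f7 1f.
byte 0: 10010010 ⊕ 11110111 = 01100101
byte 1: 01101101 ⊕ 00011111 = 01110010
byte 2: 10000101 ⊕ 11110111 = 01110010
byte 3: 01110000 ⊕ 00011111 = 01101111
byte 4: 10000101 ⊕ 11110111 = 01110010
byte 5: 00111111 ⊕ 00011111 = 00100000
byte 6: 10000011 ⊕ 11110111 = 01110100
byte 7: 01111110 ⊕ 00011111 = 01100001
byte 8: 10000101 ⊕ 11110111 = 01110010
byte 9: 01111000 ⊕ 00011111 = 01100111
byte 10: 10010010 ⊕ 11110111 = 01100101
byte 11: 01101011 ⊕ 00011111 = 01110100

01100101 01110010 01110010 01101111 01110010 00100000 01110100 01100001 01110010 01100111 01100101 01110100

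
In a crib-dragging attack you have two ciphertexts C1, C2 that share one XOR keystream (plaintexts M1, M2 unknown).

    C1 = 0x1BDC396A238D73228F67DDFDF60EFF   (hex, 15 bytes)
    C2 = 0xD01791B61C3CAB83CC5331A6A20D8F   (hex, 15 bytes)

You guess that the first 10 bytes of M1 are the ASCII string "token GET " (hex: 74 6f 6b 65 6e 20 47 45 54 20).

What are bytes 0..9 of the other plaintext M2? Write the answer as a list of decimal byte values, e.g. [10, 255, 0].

First, C1 ⊕ C2 = (M1 ⊕ K) ⊕ (M2 ⊕ K) = M1 ⊕ M2, so the key drops out. Then M2 = (M1 ⊕ M2) ⊕ M1 over the first 10 bytes.
byte 0: (1b xor d0) xor 74 = cb xor 74 = bf
byte 1: (dc xor 17) xor 6f = cb xor 6f = a4
byte 2: (39 xor 91) xor 6b = a8 xor 6b = c3
byte 3: (6a xor b6) xor 65 = dc xor 65 = b9
byte 4: (23 xor 1c) xor 6e = 3f xor 6e = 51
byte 5: (8d xor 3c) xor 20 = b1 xor 20 = 91
byte 6: (73 xor ab) xor 47 = d8 xor 47 = 9f
byte 7: (22 xor 83) xor 45 = a1 xor 45 = e4
byte 8: (8f xor cc) xor 54 = 43 xor 54 = 17
byte 9: (67 xor 53) xor 20 = 34 xor 20 = 14

[191, 164, 195, 185, 81, 145, 159, 228, 23, 20]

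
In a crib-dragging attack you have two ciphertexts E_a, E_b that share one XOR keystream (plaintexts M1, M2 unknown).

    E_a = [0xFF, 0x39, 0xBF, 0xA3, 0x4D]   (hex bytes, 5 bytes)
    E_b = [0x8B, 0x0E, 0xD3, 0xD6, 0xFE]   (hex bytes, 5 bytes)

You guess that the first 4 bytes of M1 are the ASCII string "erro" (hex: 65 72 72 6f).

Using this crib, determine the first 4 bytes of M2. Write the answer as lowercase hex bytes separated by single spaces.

First, E_a ⊕ E_b = (M1 ⊕ K) ⊕ (M2 ⊕ K) = M1 ⊕ M2, so the key drops out. Then M2 = (M1 ⊕ M2) ⊕ M1 over the first 4 bytes.
byte 0: (ff ^ 8b) ^ 65 = 74 ^ 65 = 11
byte 1: (39 ^ 0e) ^ 72 = 37 ^ 72 = 45
byte 2: (bf ^ d3) ^ 72 = 6c ^ 72 = 1e
byte 3: (a3 ^ d6) ^ 6f = 75 ^ 6f = 1a

11 45 1e 1a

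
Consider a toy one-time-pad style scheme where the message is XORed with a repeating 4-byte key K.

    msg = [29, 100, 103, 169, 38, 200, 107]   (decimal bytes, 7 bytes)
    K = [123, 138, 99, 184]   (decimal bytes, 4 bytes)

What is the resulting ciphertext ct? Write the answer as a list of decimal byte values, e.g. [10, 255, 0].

[102, 238, 4, 17, 93, 66, 8]

The 4-byte key repeats, so the effective keystream is 7b 8a 63 b8 7b 8a 63.
byte 0: 1d ⊕ 7b = 66
byte 1: 64 ⊕ 8a = ee
byte 2: 67 ⊕ 63 = 04
byte 3: a9 ⊕ b8 = 11
byte 4: 26 ⊕ 7b = 5d
byte 5: c8 ⊕ 8a = 42
byte 6: 6b ⊕ 63 = 08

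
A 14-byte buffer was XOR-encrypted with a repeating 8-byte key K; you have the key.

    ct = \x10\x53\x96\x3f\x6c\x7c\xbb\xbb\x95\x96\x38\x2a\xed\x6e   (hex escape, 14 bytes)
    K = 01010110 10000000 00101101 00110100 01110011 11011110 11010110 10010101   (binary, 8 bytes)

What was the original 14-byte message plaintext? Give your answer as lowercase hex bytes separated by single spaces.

46 d3 bb 0b 1f a2 6d 2e c3 16 15 1e 9e b0

The 8-byte key repeats, so the effective keystream is 56 80 2d 34 73 de d6 95 56 80 2d 34 73 de.
byte 0: 10 XOR 56 = 46
byte 1: 53 XOR 80 = d3
byte 2: 96 XOR 2d = bb
byte 3: 3f XOR 34 = 0b
byte 4: 6c XOR 73 = 1f
byte 5: 7c XOR de = a2
byte 6: bb XOR d6 = 6d
byte 7: bb XOR 95 = 2e
byte 8: 95 XOR 56 = c3
byte 9: 96 XOR 80 = 16
byte 10: 38 XOR 2d = 15
byte 11: 2a XOR 34 = 1e
byte 12: ed XOR 73 = 9e
byte 13: 6e XOR de = b0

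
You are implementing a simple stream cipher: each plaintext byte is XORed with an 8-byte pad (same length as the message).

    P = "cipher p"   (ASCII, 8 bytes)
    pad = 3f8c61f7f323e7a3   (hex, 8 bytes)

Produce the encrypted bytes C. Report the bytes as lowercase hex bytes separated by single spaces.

5c e5 11 9f 96 51 c7 d3

63 ⊕ 3f = 5c
69 ⊕ 8c = e5
70 ⊕ 61 = 11
68 ⊕ f7 = 9f
65 ⊕ f3 = 96
72 ⊕ 23 = 51
20 ⊕ e7 = c7
70 ⊕ a3 = d3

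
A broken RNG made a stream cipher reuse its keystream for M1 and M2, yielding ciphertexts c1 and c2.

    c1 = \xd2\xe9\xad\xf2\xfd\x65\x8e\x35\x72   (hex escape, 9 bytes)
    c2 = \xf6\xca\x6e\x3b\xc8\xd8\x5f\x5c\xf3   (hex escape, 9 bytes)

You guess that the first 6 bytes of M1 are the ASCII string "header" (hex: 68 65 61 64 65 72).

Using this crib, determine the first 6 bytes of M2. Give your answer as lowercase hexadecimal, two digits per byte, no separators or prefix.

4c46a2ad50cf

First, c1 ⊕ c2 = (M1 ⊕ K) ⊕ (M2 ⊕ K) = M1 ⊕ M2, so the key drops out. Then M2 = (M1 ⊕ M2) ⊕ M1 over the first 6 bytes.
byte 0: (d2 xor f6) xor 68 = 24 xor 68 = 4c
byte 1: (e9 xor ca) xor 65 = 23 xor 65 = 46
byte 2: (ad xor 6e) xor 61 = c3 xor 61 = a2
byte 3: (f2 xor 3b) xor 64 = c9 xor 64 = ad
byte 4: (fd xor c8) xor 65 = 35 xor 65 = 50
byte 5: (65 xor d8) xor 72 = bd xor 72 = cf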